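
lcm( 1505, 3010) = 3010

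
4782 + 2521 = 7303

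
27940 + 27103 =55043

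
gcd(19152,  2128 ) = 2128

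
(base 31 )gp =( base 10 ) 521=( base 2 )1000001001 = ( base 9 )638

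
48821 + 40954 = 89775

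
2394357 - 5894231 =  - 3499874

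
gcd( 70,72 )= 2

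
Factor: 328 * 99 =32472= 2^3*3^2*11^1*41^1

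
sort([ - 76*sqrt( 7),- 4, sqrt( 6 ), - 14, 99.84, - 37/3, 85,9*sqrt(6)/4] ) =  [ - 76*sqrt(7 ), - 14,  -  37/3, - 4,sqrt(6), 9*sqrt( 6) /4, 85, 99.84]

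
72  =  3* 24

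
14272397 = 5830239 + 8442158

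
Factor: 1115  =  5^1*223^1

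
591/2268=197/756 =0.26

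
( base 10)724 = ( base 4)23110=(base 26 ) 11m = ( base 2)1011010100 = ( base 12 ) 504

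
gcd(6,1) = 1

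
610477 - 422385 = 188092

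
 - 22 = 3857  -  3879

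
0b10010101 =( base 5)1044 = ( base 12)105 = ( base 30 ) 4t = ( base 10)149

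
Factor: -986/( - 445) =2^1*5^( - 1 ) * 17^1*29^1*89^(  -  1 ) 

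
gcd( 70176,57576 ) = 24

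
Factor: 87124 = 2^2*23^1*947^1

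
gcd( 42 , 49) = 7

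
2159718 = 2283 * 946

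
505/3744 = 505/3744 = 0.13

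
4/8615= 4/8615 = 0.00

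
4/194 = 2/97= 0.02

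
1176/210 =5 + 3/5  =  5.60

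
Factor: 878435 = 5^1*175687^1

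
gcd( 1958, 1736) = 2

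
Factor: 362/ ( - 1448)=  - 2^( - 2 ) = -1/4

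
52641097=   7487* 7031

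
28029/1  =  28029=28029.00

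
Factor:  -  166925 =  - 5^2 *11^1 * 607^1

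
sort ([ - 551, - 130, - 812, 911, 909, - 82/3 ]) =[  -  812, - 551,  -  130, - 82/3,909,911 ]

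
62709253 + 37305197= 100014450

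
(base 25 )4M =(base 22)5C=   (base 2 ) 1111010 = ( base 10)122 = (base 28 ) 4A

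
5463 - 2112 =3351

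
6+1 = 7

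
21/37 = 21/37 = 0.57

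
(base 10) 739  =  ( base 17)298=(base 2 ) 1011100011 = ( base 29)PE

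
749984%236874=39362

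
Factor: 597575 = 5^2*11^1 * 41^1*53^1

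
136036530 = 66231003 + 69805527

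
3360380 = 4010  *838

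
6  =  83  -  77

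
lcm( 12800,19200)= 38400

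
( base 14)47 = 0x3F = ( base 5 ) 223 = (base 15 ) 43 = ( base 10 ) 63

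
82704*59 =4879536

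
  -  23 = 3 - 26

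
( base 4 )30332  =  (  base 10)830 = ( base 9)1122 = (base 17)2EE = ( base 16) 33e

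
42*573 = 24066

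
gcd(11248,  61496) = 8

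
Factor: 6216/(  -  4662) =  -4/3 = - 2^2*3^( - 1) 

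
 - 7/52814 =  - 7/52814 = -  0.00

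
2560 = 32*80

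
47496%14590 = 3726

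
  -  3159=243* ( - 13)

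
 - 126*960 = -120960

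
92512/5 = 18502 + 2/5 = 18502.40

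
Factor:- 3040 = -2^5*5^1 * 19^1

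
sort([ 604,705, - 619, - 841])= [-841 ,  -  619, 604,  705]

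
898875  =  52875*17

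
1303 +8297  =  9600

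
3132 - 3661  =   - 529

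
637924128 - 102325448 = 535598680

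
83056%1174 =876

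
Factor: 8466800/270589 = 2^4 * 5^2*11^( - 1)*17^(-1)*61^1*347^1*1447^( - 1)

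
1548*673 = 1041804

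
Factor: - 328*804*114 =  - 2^6*3^2 *19^1 * 41^1*67^1=- 30063168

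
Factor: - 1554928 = -2^4 * 157^1*619^1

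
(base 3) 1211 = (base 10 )49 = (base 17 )2F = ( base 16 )31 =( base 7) 100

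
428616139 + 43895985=472512124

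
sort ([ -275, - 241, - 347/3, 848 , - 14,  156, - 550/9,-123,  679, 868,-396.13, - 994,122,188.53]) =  [ -994,-396.13, -275, - 241, - 123,  -  347/3, - 550/9,-14, 122,156, 188.53, 679,848, 868 ] 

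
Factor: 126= 2^1*3^2*7^1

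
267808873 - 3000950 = 264807923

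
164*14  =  2296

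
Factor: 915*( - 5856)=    - 5358240  =  -2^5 * 3^2*5^1*61^2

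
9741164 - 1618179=8122985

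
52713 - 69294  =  - 16581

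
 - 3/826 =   -  1 + 823/826  =  - 0.00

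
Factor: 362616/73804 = 90654/18451 = 2^1*3^1*29^1* 521^1*18451^( - 1)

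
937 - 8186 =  - 7249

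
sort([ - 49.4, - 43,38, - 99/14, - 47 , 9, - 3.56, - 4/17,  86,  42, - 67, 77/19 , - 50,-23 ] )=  [ - 67, - 50, - 49.4, - 47, - 43,-23,-99/14, - 3.56, - 4/17, 77/19,  9, 38 , 42, 86] 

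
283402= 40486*7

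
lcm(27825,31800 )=222600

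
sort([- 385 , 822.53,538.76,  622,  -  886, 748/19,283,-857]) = [ - 886, - 857,-385,  748/19,283,538.76, 622 , 822.53 ]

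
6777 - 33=6744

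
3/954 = 1/318= 0.00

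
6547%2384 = 1779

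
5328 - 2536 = 2792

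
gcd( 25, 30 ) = 5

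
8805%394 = 137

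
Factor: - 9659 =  - 13^1*743^1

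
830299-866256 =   -  35957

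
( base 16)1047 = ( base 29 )4rk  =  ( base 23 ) 7K4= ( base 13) 1b87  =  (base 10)4167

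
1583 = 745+838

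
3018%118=68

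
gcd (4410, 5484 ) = 6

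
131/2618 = 131/2618  =  0.05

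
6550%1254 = 280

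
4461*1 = 4461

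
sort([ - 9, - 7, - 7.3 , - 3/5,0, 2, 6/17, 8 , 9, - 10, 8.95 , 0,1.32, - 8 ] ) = [ - 10, - 9, - 8, - 7.3,-7,  -  3/5,0, 0,6/17, 1.32,  2,8,  8.95,9]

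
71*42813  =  3039723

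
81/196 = 81/196 = 0.41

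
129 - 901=-772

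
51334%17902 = 15530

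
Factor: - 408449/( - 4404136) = 2^ ( - 3) * 11^( - 1 )*233^1 * 1753^1*50047^( - 1)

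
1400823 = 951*1473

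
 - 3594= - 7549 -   -  3955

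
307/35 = 307/35 = 8.77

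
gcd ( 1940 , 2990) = 10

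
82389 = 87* 947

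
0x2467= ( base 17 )1f43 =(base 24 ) g47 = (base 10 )9319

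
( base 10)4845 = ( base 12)2979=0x12ed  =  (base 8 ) 11355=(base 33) 4er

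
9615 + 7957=17572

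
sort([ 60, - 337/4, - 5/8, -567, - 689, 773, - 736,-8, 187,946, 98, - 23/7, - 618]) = [-736,-689, - 618, - 567, - 337/4, - 8, - 23/7,-5/8,60,  98,  187,773,946]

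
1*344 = 344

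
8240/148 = 55 +25/37 = 55.68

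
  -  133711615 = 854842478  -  988554093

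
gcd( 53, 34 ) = 1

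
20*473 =9460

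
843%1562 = 843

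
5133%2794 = 2339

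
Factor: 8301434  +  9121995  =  17423429^1= 17423429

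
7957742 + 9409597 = 17367339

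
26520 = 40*663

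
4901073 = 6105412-1204339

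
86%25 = 11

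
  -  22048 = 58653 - 80701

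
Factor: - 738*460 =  - 339480= - 2^3 * 3^2*5^1 * 23^1*41^1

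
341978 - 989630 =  - 647652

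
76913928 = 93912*819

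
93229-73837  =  19392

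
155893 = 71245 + 84648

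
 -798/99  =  -266/33= - 8.06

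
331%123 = 85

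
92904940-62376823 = 30528117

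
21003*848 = 17810544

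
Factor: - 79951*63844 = -2^2*11^1*17^1*1451^1*4703^1 = - 5104391644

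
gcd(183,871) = 1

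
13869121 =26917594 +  - 13048473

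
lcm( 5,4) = 20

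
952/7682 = 476/3841 = 0.12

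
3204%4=0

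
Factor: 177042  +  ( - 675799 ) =  -  7^1*43^1*1657^1= - 498757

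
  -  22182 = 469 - 22651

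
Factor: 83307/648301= 3^1 * 7^1 * 23^(  -  1) * 71^( - 1)*397^( - 1)* 3967^1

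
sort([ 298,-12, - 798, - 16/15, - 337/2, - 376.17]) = [-798, - 376.17, - 337/2 , - 12, - 16/15, 298] 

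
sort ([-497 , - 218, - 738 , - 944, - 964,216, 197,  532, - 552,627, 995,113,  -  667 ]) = [ - 964, - 944, - 738, - 667 , - 552, - 497, - 218 , 113,197 , 216,532,627, 995]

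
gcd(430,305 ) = 5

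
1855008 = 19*97632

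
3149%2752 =397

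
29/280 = 29/280 = 0.10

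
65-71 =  - 6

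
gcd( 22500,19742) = 2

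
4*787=3148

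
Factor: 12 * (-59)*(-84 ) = 2^4*3^2*7^1*59^1 = 59472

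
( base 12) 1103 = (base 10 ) 1875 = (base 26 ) 2K3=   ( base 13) b13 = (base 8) 3523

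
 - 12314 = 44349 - 56663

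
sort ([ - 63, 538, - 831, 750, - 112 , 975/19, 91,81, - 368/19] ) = [ - 831, - 112, - 63, - 368/19, 975/19, 81,91, 538,  750 ]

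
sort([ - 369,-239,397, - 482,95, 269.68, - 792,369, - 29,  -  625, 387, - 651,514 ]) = [ - 792 , - 651, - 625, - 482,  -  369, - 239, - 29,95,269.68,369, 387,397,514 ] 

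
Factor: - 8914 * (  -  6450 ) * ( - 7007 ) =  - 2^2*3^1 * 5^2*7^2*11^1*13^1*43^1*4457^1=-  402869567100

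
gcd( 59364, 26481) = 291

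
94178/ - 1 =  - 94178+0/1 = - 94178.00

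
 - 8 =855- 863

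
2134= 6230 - 4096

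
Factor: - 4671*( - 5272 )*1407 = 2^3*3^4*7^1*67^1*173^1*659^1 =34648095384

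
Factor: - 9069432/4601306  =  - 4534716/2300653 = -  2^2*3^1*17^1*19^(  -  2 )*6373^(  -  1)*22229^1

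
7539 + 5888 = 13427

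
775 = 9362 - 8587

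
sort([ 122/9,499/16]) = [122/9, 499/16 ]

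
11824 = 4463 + 7361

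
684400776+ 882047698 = 1566448474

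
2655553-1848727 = 806826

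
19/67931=19/67931 = 0.00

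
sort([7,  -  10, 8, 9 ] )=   [-10, 7,8,9]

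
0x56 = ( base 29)2S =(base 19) 4a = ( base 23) 3H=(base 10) 86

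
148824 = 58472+90352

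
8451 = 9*939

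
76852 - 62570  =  14282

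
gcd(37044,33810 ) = 294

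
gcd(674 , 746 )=2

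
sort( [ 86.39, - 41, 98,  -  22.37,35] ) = [-41,-22.37, 35, 86.39, 98 ] 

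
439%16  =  7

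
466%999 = 466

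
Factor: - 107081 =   -  13^1*8237^1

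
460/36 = 12 + 7/9=12.78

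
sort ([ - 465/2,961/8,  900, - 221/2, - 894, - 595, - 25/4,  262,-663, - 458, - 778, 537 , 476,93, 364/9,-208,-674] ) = [ - 894, - 778, - 674,-663, - 595,-458 , - 465/2, - 208, - 221/2, - 25/4,  364/9,93,961/8,262,476,537,900] 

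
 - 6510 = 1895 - 8405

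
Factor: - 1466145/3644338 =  - 2^(-1)*3^2 * 5^1*31^1*1051^1*1822169^( - 1)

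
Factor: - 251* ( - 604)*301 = 2^2 * 7^1*43^1*151^1*251^1=45632804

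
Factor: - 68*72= - 4896=- 2^5*3^2*17^1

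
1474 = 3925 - 2451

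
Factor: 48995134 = 2^1  *59^1 * 415213^1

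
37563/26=37563/26 = 1444.73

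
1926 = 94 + 1832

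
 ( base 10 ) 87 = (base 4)1113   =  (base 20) 47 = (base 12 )73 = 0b1010111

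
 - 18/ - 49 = 18/49 = 0.37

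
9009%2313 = 2070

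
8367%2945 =2477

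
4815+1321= 6136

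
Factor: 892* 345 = 307740 = 2^2 *3^1*5^1*23^1*223^1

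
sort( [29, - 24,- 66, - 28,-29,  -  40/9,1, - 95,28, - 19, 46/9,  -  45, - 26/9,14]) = [-95, - 66,-45, - 29 , - 28, - 24, - 19, - 40/9, - 26/9 , 1, 46/9, 14,28,29]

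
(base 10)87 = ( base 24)3F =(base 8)127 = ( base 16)57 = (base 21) 43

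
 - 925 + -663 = -1588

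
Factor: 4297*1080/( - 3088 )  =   - 2^( - 1)*3^3*5^1*193^ ( - 1)*4297^1 = - 580095/386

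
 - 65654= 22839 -88493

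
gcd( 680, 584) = 8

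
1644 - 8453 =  - 6809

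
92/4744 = 23/1186 = 0.02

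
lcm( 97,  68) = 6596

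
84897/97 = 84897/97 = 875.23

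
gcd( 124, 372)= 124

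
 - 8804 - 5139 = - 13943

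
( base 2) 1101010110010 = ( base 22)E2E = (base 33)693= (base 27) 9A3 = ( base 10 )6834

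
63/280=9/40 = 0.23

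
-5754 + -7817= - 13571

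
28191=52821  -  24630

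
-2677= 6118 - 8795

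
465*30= 13950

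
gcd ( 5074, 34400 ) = 86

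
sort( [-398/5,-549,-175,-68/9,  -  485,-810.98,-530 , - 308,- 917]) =[  -  917, - 810.98,-549, - 530, - 485,-308 ,-175,-398/5,-68/9]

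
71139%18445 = 15804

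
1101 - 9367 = - 8266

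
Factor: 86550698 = 2^1 *13^1*31^1* 73^1*1471^1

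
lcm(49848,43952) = 4087536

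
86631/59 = 86631/59  =  1468.32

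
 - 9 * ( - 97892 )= 881028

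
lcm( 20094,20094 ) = 20094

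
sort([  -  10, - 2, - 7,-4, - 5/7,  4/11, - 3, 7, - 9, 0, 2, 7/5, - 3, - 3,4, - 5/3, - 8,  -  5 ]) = [ - 10 , - 9 , - 8, - 7, - 5, - 4, - 3, - 3, - 3 , -2, - 5/3, - 5/7, 0,4/11,7/5,  2,4, 7 ] 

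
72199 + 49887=122086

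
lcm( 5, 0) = 0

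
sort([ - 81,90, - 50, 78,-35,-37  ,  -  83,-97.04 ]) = [ - 97.04,-83, - 81, - 50,-37,  -  35,78,  90]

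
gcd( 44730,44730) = 44730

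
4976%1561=293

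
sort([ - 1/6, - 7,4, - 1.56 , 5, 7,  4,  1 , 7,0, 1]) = [-7,  -  1.56,-1/6, 0,1, 1, 4, 4, 5, 7, 7 ] 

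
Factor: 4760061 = 3^1*59^1*26893^1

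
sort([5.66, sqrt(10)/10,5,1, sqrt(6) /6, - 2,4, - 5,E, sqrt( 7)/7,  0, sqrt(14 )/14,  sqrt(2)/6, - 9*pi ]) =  [ - 9 * pi, - 5, - 2, 0,sqrt( 2) /6 , sqrt(14)/14, sqrt(10 ) /10,sqrt(7 ) /7,sqrt (6)/6, 1, E, 4,5, 5.66]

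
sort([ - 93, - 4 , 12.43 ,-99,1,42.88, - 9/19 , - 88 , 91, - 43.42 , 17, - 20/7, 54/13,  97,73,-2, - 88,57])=[ - 99, - 93,- 88 , -88, - 43.42, - 4, - 20/7, - 2, - 9/19, 1, 54/13,12.43, 17,42.88,57,73,91,97] 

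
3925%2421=1504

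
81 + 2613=2694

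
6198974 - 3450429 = 2748545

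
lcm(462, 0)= 0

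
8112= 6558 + 1554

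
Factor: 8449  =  7^1 * 17^1 * 71^1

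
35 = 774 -739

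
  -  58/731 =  - 58/731 = - 0.08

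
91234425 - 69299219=21935206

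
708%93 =57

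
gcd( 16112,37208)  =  8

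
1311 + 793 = 2104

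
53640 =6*8940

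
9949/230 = 9949/230 = 43.26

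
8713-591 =8122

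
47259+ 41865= 89124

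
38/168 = 19/84 = 0.23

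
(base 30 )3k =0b1101110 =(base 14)7c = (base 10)110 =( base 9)132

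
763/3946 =763/3946 = 0.19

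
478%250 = 228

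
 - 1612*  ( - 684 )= 1102608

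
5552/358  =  2776/179 = 15.51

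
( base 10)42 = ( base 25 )1H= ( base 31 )1B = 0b101010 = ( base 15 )2c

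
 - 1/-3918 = 1/3918= 0.00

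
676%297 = 82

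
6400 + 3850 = 10250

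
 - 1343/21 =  - 64 + 1/21 = - 63.95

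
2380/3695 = 476/739 = 0.64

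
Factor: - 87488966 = -2^1 *983^1*44501^1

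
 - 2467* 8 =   -  19736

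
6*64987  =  389922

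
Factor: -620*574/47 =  - 355880/47 = - 2^3 *5^1*7^1*31^1*41^1*47^( - 1 ) 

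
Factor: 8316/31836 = 99/379 = 3^2*11^1*379^ ( - 1)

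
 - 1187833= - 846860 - 340973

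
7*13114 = 91798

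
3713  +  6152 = 9865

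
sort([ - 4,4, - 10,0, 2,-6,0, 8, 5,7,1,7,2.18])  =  [- 10, - 6 , - 4,0,0,1,2,2.18,4, 5,7,7,8 ] 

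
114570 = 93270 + 21300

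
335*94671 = 31714785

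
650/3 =216 + 2/3= 216.67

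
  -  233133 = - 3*77711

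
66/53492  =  33/26746 = 0.00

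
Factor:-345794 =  - 2^1*41^1 * 4217^1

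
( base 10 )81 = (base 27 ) 30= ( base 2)1010001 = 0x51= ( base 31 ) 2J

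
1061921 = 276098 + 785823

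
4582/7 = 654 + 4/7 = 654.57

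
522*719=375318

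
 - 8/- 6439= 8/6439 = 0.00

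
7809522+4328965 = 12138487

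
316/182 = 1 + 67/91 = 1.74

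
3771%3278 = 493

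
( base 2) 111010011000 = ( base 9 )5111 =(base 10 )3736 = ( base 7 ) 13615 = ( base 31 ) 3rg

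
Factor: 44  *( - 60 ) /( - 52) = 2^2*3^1*5^1 *11^1*  13^( - 1) =660/13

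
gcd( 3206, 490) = 14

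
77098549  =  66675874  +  10422675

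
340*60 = 20400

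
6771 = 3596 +3175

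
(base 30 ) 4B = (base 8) 203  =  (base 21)65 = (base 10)131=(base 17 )7c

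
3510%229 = 75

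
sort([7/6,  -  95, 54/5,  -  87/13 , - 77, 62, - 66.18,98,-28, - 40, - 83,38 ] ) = [ - 95, - 83 , - 77, - 66.18 ,  -  40, - 28,-87/13, 7/6, 54/5, 38, 62, 98 ]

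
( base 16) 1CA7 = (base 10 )7335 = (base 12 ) 42b3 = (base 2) 1110010100111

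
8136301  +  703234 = 8839535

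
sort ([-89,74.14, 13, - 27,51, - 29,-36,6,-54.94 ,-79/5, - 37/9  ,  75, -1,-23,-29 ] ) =[-89, - 54.94,  -  36,-29,-29 , - 27, - 23,-79/5 , - 37/9,- 1, 6,13,51,74.14 , 75] 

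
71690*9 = 645210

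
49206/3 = 16402= 16402.00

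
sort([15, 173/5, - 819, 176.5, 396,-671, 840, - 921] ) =[ - 921 , - 819, -671,15, 173/5 , 176.5, 396, 840] 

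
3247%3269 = 3247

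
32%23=9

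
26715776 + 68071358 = 94787134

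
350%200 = 150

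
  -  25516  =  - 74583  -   - 49067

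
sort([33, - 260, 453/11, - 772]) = [ - 772, - 260, 33, 453/11]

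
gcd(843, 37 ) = 1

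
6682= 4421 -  - 2261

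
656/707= 656/707=0.93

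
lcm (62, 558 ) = 558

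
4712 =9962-5250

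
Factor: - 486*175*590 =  - 2^2  *3^5*5^3*7^1 *59^1 = - 50179500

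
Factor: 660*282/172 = 46530/43 = 2^1*  3^2*5^1*11^1*43^ ( - 1) * 47^1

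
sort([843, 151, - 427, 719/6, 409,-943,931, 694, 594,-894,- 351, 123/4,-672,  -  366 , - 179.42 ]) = [ -943, - 894,- 672 , - 427, - 366,-351, - 179.42,123/4,719/6, 151, 409,594 , 694, 843, 931] 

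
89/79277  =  89/79277 = 0.00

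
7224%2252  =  468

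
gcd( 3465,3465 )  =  3465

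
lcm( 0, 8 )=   0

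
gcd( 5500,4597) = 1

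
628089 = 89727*7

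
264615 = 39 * 6785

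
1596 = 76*21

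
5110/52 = 2555/26 = 98.27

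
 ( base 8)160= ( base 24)4G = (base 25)4C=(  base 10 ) 112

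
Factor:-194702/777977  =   - 2^1 *67^1* 1453^1*  777977^(-1 )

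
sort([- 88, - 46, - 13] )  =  [-88, - 46, - 13 ] 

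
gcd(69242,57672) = 178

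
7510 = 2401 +5109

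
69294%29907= 9480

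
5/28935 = 1/5787 = 0.00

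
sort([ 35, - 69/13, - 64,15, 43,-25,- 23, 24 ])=[ - 64, - 25, - 23 ,-69/13, 15, 24, 35,  43]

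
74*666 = 49284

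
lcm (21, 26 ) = 546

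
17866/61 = 17866/61 = 292.89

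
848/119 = 848/119 = 7.13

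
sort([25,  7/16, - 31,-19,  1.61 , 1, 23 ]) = [-31 , - 19,  7/16 , 1,1.61, 23, 25] 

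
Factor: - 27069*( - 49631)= 1343461539  =  3^1 *7^1*31^1*1289^1*1601^1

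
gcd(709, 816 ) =1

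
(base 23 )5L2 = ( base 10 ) 3130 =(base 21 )721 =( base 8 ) 6072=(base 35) 2JF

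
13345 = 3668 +9677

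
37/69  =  37/69 = 0.54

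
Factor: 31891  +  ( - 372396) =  - 5^1*11^1 * 41^1*151^1=-340505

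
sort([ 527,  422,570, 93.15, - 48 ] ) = [ - 48, 93.15,422,527,  570] 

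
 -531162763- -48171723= - 482991040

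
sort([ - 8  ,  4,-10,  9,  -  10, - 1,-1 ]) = [- 10, - 10, - 8, - 1,  -  1 , 4,9]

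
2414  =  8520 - 6106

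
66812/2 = 33406 = 33406.00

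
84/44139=28/14713 = 0.00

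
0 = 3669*0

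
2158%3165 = 2158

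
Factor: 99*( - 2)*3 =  - 594 = - 2^1 * 3^3*11^1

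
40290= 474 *85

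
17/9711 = 17/9711 = 0.00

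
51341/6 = 8556+5/6 = 8556.83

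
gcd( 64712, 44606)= 2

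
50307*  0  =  0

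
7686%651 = 525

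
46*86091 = 3960186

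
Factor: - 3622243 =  - 47^1*77069^1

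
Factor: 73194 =2^1 * 3^1*11^1*1109^1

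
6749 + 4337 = 11086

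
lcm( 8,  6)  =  24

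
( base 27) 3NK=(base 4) 230030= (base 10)2828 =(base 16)B0C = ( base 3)10212202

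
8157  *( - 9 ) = - 73413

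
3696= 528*7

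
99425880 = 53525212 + 45900668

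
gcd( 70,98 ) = 14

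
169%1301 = 169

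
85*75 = 6375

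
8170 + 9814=17984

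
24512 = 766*32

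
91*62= 5642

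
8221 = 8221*1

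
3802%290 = 32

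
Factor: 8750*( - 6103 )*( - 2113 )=2^1*5^4*7^1*17^1*359^1* 2113^1 =112836841250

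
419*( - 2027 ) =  - 849313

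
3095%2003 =1092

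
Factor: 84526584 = 2^3*3^1*17^1*31^1 * 41^1*163^1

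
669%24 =21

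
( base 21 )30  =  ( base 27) 29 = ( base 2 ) 111111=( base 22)2j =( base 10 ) 63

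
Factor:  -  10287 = - 3^4*127^1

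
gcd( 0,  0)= 0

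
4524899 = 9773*463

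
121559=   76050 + 45509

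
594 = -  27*( - 22)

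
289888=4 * 72472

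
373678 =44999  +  328679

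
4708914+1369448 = 6078362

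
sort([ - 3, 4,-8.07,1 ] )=[ - 8.07, - 3,1,  4]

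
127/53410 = 127/53410 = 0.00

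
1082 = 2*541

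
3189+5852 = 9041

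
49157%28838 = 20319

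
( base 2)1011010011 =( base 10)723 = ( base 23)18a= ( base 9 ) 883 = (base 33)lu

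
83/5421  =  83/5421 = 0.02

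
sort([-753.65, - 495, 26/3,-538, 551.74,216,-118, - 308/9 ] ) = [-753.65, - 538,- 495, - 118 , - 308/9,26/3,216,551.74]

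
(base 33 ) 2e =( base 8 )120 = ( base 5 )310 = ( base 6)212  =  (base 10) 80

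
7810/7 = 1115 + 5/7 = 1115.71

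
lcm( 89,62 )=5518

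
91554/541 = 91554/541 = 169.23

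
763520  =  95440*8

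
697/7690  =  697/7690=0.09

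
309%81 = 66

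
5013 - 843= 4170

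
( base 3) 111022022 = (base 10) 9701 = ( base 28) CAD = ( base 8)22745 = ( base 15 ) 2d1b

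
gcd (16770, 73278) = 6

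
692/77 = 692/77 = 8.99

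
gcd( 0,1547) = 1547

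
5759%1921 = 1917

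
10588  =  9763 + 825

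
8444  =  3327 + 5117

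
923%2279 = 923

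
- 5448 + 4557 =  - 891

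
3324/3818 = 1662/1909  =  0.87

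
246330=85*2898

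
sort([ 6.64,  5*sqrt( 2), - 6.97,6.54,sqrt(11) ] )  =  [-6.97 , sqrt(11 ) , 6.54, 6.64,5 * sqrt(2)] 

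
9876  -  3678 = 6198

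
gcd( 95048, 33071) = 1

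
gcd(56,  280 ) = 56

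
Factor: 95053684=2^2*11^1 * 2160311^1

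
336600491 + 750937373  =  1087537864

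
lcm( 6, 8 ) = 24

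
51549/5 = 51549/5 = 10309.80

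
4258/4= 1064  +  1/2 = 1064.50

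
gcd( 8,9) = 1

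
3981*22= 87582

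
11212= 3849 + 7363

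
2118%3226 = 2118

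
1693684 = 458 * 3698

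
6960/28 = 248+4/7  =  248.57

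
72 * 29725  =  2140200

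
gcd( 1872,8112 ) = 624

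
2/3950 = 1/1975= 0.00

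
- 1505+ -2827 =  - 4332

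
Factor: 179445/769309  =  3^1*5^1 * 7^1*1709^1*769309^( - 1 )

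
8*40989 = 327912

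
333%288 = 45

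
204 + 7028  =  7232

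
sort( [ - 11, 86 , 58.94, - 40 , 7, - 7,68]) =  [ - 40, - 11, - 7,7, 58.94,68 , 86]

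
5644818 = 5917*954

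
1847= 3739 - 1892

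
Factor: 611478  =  2^1*3^2*7^1*23^1*211^1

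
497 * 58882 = 29264354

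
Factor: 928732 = 2^2 * 7^1*41^1*809^1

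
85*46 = 3910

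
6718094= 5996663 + 721431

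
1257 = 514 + 743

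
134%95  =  39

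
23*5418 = 124614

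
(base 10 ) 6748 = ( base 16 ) 1a5c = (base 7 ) 25450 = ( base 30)7es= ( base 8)15134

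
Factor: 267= 3^1*89^1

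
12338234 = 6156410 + 6181824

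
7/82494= 7/82494 = 0.00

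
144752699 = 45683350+99069349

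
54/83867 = 54/83867 = 0.00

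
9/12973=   9/12973 =0.00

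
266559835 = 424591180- 158031345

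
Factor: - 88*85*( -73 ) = 546040 =2^3*5^1*11^1*17^1* 73^1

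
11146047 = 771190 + 10374857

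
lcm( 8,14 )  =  56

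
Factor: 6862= 2^1 *47^1*73^1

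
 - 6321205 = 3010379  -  9331584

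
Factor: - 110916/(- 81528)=117/86 = 2^(  -  1)*3^2*13^1*  43^ (-1 )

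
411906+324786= 736692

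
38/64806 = 19/32403 = 0.00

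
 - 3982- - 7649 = 3667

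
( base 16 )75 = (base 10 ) 117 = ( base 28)45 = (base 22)57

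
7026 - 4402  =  2624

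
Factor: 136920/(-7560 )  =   - 163/9 = - 3^( - 2)*163^1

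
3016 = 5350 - 2334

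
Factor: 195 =3^1*5^1*13^1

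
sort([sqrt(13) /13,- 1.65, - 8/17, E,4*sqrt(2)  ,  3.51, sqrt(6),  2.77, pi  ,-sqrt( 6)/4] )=[ - 1.65, -sqrt ( 6) /4,-8/17,sqrt( 13)/13,sqrt (6), E, 2.77,  pi,3.51 , 4*sqrt( 2 )]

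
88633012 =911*97292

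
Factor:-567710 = -2^1 * 5^1 *11^1*13^1*397^1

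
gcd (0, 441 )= 441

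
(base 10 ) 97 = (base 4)1201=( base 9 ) 117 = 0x61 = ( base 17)5C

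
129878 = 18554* 7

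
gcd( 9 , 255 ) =3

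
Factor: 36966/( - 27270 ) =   -  61/45=- 3^(-2)*5^ ( -1)*61^1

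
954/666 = 53/37 = 1.43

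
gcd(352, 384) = 32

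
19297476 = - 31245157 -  - 50542633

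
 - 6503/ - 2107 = 3 + 26/301  =  3.09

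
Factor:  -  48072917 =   -  48072917^1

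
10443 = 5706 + 4737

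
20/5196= 5/1299= 0.00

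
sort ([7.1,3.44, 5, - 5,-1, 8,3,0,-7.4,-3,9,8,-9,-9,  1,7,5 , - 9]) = [ - 9,-9, - 9, - 7.4,  -  5, - 3, - 1,0,  1,3,3.44, 5,5,7,7.1, 8,8, 9] 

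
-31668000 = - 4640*6825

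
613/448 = 1 + 165/448=1.37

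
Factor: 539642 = 2^1*41^1 * 6581^1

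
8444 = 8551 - 107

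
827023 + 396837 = 1223860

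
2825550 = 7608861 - 4783311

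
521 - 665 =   -  144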